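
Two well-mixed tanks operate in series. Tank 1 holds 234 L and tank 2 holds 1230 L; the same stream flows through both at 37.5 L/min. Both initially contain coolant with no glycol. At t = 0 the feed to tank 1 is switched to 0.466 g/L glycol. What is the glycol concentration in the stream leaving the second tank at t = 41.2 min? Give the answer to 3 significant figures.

Time constants: τᵢ = Vᵢ/Q for each well-mixed tank.
τ₁ = 234/37.5 = 6.2400 min; τ₂ = 1230/37.5 = 32.800 min.
Tank 1: C₁ = C_in(1 − e^(−t/τ₁)). Tank 2 (τ₁ ≠ τ₂): C₂ = C_in[1 − (τ₁ e^(−t/τ₁) − τ₂ e^(−t/τ₂))/(τ₁ − τ₂)].
At t = 41.2: e^(−t/τ₁) = 0.0013569, e^(−t/τ₂) = 0.28476.
C₂ = 0.466·[1 − (6.2400·0.0013569 − 32.800·0.28476)/(-26.560)] = 0.466·0.64865 = 0.30227 g/L.

0.302 g/L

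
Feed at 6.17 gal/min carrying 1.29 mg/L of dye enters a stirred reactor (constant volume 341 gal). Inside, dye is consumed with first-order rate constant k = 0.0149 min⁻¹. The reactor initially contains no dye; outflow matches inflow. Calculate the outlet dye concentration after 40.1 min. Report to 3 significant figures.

0.519 mg/L

Species balance: V dC/dt = Q C_in − Q C − k V C.
dC/dt = (Q/V) C_in − (Q/V + k) C; effective rate a = Q/V + k = 0.018094 + 0.0149 = 0.032994 min⁻¹.
C_ss = Q C_in/(Q + kV) = 0.70744 mg/L; C(t) = C_ss + (C₀ − C_ss) e^(−a t).
C(40.1) = 0.70744 + (-0.70744)·e^(−0.032994·40.1) = 0.70744 + (-0.70744)·0.26632 = 0.51903 mg/L.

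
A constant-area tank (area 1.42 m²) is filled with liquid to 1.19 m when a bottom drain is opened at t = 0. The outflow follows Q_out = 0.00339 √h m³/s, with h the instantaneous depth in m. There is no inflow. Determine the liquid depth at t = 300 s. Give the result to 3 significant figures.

0.537 m

A dh/dt = −Q_out = −0.00339 √h.
This is separable: 2 d(√h)/dt = −0.00339/A, so √h = √h₀ − (0.00339/(2A)) t.
√h = √1.19 − 0.00339·300/(2·1.42) = 1.0909 − 0.35810 = 0.73277.
h = 0.73277² = 0.53696 m.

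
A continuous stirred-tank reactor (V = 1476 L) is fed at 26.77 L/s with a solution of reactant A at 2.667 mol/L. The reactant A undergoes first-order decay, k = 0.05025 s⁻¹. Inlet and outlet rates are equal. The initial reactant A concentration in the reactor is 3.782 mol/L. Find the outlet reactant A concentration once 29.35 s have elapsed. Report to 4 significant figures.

Species balance: V dC/dt = Q C_in − Q C − k V C.
This is linear with rate a = Q/V + k = 0.0683869 s⁻¹.
C_ss = Q C_in/(Q + kV) = 0.707314 mol/L; C(t) = C_ss + (C₀ − C_ss) e^(−a t).
C(29.35) = 0.707314 + (3.07469)·e^(−0.0683869·29.35) = 0.707314 + (3.07469)·0.134371 = 1.12046 mol/L.

1.120 mol/L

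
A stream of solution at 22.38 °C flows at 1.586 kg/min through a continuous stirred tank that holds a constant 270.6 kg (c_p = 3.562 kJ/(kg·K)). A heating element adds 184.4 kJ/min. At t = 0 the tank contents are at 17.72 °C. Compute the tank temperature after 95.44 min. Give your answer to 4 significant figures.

M c_p dT/dt = ṁ c_p (T_in − T) + Q̇.
Rearrange: dT/dt = (T_ss − T)/τ with τ = M/ṁ = 170.618 min and T_ss = T_in + Q̇/(ṁ c_p) = 55.0210 °C.
Integrating: T(t) = T_ss + (T₀ − T_ss) e^(−t/τ).
T(95.44) = 55.0210 + (-37.3010)·e^(−95.44/170.618) = 55.0210 + (-37.3010)·0.571564 = 33.7011 °C.

33.70 °C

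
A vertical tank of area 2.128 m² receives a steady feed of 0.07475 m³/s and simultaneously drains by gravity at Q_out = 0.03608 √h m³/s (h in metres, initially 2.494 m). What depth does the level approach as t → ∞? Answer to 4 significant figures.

4.292 m

Level balance: A dh/dt = 0.07475 − 0.03608 √h. Setting dh/dt = 0:
Q_in = 0.03608 √h_ss ⇒ √h_ss = 0.07475/0.03608 = 2.07178.
h_ss = 2.07178² = 4.29229 m. (Since h₀ = 2.494 m < h_ss, the level will rise toward this value.)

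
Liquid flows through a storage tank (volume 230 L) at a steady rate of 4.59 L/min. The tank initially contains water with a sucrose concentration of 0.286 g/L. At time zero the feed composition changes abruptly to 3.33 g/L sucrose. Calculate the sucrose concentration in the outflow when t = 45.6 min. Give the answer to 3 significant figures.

Mass balance on the solute (V constant): V dC/dt = Q(C_in − C).
Rewrite as dC/dt + C/τ = C_in/τ, τ = V/Q = 50.109 min.
C approaches C_in exponentially: C(t) = C_in + (C₀ − C_in) e^(−t/τ).
C(45.6) = 3.33 + (0.286 − 3.33)·e^(−45.6/50.109) = 3.33 + (-3.0440)·0.40252 = 2.1047 g/L.

2.10 g/L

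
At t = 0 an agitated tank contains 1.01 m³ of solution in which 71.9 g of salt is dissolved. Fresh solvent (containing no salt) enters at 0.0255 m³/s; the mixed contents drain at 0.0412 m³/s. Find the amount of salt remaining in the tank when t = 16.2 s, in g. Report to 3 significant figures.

Let m(t) be the amount of salt. Volume: V(t) = V₀ + (Q_in − Q_out) t = 1.01 − 0.015700 t; V(16.2) = 0.75566 m³.
Solute balance: dm/dt = 0 − Q_out C = −Q_out m/V(t).
dm/m = −Q_out dt/(V₀ − 0.015700 t); integrating gives ln(m/m₀) = −(Q_out/(Q_in−Q_out)) ln(V/V₀).
m = m₀ (V₀/V)^(Q_out/(Q_in−Q_out)) = 71.9 × (1.01/0.75566)^(-2.6242) = 33.581 g.

33.6 g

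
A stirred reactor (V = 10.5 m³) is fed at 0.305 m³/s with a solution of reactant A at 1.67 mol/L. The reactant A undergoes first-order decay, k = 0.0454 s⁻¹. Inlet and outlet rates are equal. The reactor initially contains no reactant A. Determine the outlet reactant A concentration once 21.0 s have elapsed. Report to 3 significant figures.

0.515 mol/L

Accumulation = in − out − consumed: V dC/dt = Q C_in − Q C − k V C.
This is linear with rate a = Q/V + k = 0.074448 s⁻¹.
C_ss = Q C_in/(Q + kV) = 0.65159 mol/L; C(t) = C_ss + (C₀ − C_ss) e^(−a t).
C(21.0) = 0.65159 + (-0.65159)·e^(−0.074448·21.0) = 0.65159 + (-0.65159)·0.20942 = 0.51513 mol/L.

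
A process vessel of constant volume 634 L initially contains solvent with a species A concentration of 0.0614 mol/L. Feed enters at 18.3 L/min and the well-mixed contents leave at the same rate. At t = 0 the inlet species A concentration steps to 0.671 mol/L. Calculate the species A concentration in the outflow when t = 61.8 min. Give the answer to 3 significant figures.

0.569 mol/L

Species balance on the tank: V dC/dt = Q(C_in − C).
Rewrite as dC/dt + C/τ = C_in/τ, τ = V/Q = 34.645 min.
Solution: C(t) = C_in + (C₀ − C_in) e^(−t/τ).
C(61.8) = 0.671 + (0.0614 − 0.671)·e^(−61.8/34.645) = 0.671 + (-0.60960)·0.16800 = 0.56859 mol/L.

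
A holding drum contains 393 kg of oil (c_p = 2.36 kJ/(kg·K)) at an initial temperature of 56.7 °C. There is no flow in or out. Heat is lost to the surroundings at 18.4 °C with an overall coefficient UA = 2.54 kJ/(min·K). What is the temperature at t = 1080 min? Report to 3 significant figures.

20.4 °C

Heat balance on the well-mixed liquid: M c_p dT/dt = −UA(T − T_amb).
dT/dt = (T_ss − T)/τ with T_ss = T_amb = 18.400 °C, τ = M c_p/UA = 393·2.36/2.54 = 365.15 min.
T approaches T_ss exponentially: T(t) = T_ss + (T₀ − T_ss) e^(−t/τ).
T(1080) = 18.400 + (38.300)·0.051939 = 20.389 °C.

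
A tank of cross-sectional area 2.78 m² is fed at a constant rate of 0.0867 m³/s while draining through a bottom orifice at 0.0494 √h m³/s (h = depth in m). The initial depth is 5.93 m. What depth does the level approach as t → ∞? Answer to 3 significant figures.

3.08 m

Volume balance on the tank: A dh/dt = Q_in − 0.0494 √h. At steady state dh/dt = 0:
Q_in = 0.0494 √h_ss ⇒ √h_ss = 0.0867/0.0494 = 1.7551.
h_ss = 1.7551² = 3.0802 m. (Since h₀ = 5.93 m > h_ss, the level will fall toward this value.)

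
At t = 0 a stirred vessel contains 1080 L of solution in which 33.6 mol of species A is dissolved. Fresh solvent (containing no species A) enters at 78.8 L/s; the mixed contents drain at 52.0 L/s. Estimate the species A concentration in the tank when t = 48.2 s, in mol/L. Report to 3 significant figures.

0.00308 mol/L

Let m(t) be the amount of species A. Volume: V(t) = V₀ + (Q_in − Q_out) t = 1080 + 26.800 t; V(48.2) = 2371.8 L.
Species balance (pure solvent in): dm/dt = −Q_out · m/V(t).
Separate: dm/m = −Q_out dt/V(t) ⇒ ln(m/m₀) = −(Q_out/(Q_in−Q_out)) ln(V/V₀).
m = m₀ (V₀/V)^(Q_out/(Q_in−Q_out)) = 33.6 × (1080/2371.8)^(1.9403) = 7.3020 mol.
C = m/V = 7.3020/2371.8 = 0.0030787 mol/L.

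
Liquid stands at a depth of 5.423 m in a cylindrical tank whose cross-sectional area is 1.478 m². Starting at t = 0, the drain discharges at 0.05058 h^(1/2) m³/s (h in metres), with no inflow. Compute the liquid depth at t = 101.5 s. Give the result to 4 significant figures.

0.3504 m

With no inflow, A dh/dt = −0.05058 √h.
Separate and integrate: 2(√h − √h₀) = −(0.05058/A) t.
√h = √5.423 − 0.05058·101.5/(2·1.478) = 2.32873 − 1.73676 = 0.591971.
h = 0.591971² = 0.350430 m.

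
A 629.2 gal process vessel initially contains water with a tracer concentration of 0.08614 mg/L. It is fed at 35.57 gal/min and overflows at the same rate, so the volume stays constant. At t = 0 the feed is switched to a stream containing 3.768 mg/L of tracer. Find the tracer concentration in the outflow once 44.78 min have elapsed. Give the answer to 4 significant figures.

Mass balance on the solute (V constant): V dC/dt = Q(C_in − C).
Time constant τ = V/Q = 629.2/35.57 = 17.6891 min.
Solution: C(t) = C_in + (C₀ − C_in) e^(−t/τ).
C(44.78) = 3.768 + (0.08614 − 3.768)·e^(−44.78/17.6891) = 3.768 + (-3.68186)·0.0795390 = 3.47515 mg/L.

3.475 mg/L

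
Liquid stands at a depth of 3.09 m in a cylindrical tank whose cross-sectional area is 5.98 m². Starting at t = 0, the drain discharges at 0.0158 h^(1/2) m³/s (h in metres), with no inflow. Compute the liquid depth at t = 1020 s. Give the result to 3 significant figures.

A dh/dt = −Q_out = −0.0158 √h.
∫ h^(−1/2) dh = −(0.0158/A) ∫ dt, giving 2√h = 2√h₀ − (0.0158/A) t.
√h = √3.09 − 0.0158·1020/(2·5.98) = 1.7578 − 1.3475 = 0.41035.
h = 0.41035² = 0.16839 m.

0.168 m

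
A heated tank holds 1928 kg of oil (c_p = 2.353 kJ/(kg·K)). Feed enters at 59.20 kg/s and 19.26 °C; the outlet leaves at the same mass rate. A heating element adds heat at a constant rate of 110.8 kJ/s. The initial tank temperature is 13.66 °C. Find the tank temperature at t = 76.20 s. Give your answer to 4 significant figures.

M c_p dT/dt = ṁ c_p (T_in − T) + Q̇.
τ = M/ṁ = 32.5676 s; T_ss = T_in + Q̇/(ṁ c_p) = 19.26 + 110.8/(59.20·2.353) = 20.0554 °C.
Solution: T(t) = T_ss + (T₀ − T_ss) e^(−t/τ).
T(76.20) = 20.0554 + (-6.39542)·e^(−76.20/32.5676) = 20.0554 + (-6.39542)·0.0963516 = 19.4392 °C.

19.44 °C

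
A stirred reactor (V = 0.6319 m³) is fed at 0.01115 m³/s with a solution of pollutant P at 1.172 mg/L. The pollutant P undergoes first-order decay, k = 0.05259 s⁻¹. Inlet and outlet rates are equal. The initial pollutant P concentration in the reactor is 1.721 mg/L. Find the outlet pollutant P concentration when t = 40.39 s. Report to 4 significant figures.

Accumulation = in − out − consumed: V dC/dt = Q C_in − Q C − k V C.
dC/dt = (Q/V) C_in − (Q/V + k) C; effective rate a = Q/V + k = 0.0176452 + 0.05259 = 0.0702352 s⁻¹.
C_ss = Q C_in/(Q + kV) = 0.294442 mg/L; C(t) = C_ss + (C₀ − C_ss) e^(−a t).
C(40.39) = 0.294442 + (1.42656)·e^(−0.0702352·40.39) = 0.294442 + (1.42656)·0.0586130 = 0.378056 mg/L.

0.3781 mg/L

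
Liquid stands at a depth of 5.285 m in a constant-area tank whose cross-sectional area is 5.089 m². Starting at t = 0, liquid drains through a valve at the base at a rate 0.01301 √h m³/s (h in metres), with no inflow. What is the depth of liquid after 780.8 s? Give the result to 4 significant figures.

1.692 m

With no inflow, A dh/dt = −0.01301 √h.
This is separable: 2 d(√h)/dt = −0.01301/A, so √h = √h₀ − (0.01301/(2A)) t.
√h = √5.285 − 0.01301·780.8/(2·5.089) = 2.29891 − 0.998055 = 1.30086.
h = 1.30086² = 1.69223 m.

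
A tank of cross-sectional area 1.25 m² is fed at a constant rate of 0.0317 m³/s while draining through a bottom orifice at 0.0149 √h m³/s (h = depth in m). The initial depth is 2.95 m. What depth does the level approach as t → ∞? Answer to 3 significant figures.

Mass balance (ρ constant): A dh/dt = Q_in − 0.0149 √h. At steady state dh/dt = 0:
Q_in = 0.0149 √h_ss ⇒ √h_ss = 0.0317/0.0149 = 2.1275.
h_ss = 2.1275² = 4.5263 m. (Since h₀ = 2.95 m < h_ss, the level will rise toward this value.)

4.53 m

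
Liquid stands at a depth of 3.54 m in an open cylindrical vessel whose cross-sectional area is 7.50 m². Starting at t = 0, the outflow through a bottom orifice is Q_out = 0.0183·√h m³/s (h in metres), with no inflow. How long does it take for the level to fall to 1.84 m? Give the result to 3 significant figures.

Unsteady balance on liquid volume: A dh/dt = −0.0183 √h.
∫ h^(−1/2) dh = −(0.0183/A) ∫ dt, giving 2√h = 2√h₀ − (0.0183/A) t.
t = 2A(√h₀ − √h)/0.0183 = 2·7.50·(√3.54 − √1.84)/0.0183
  = 15.000 × (1.8815 − 1.3565) / 0.0183 = 430.35 s.

430 s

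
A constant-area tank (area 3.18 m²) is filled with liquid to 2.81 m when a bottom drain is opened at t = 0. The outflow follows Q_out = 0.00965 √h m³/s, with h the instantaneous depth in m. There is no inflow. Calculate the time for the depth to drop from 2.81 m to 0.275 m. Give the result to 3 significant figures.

A dh/dt = −Q_out = −0.00965 √h.
∫ h^(−1/2) dh = −(0.00965/A) ∫ dt, giving 2√h = 2√h₀ − (0.00965/A) t.
t = 2A(√h₀ − √h)/0.00965 = 2·3.18·(√2.81 − √0.275)/0.00965
  = 6.3600 × (1.6763 − 0.52440) / 0.00965 = 759.18 s.

759 s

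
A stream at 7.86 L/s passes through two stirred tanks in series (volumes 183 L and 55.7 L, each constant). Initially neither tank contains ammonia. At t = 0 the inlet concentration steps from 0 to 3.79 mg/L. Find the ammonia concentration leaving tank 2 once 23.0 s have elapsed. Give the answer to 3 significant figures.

1.83 mg/L

Each tank obeys Vᵢ dCᵢ/dt = Q(Cᵢ₋₁ − Cᵢ), so τᵢ = Vᵢ/Q.
τ₁ = 183/7.86 = 23.282 s; τ₂ = 55.7/7.86 = 7.0865 s.
Tank 1: C₁ = C_in(1 − e^(−t/τ₁)). Tank 2 (τ₁ ≠ τ₂): C₂ = C_in[1 − (τ₁ e^(−t/τ₁) − τ₂ e^(−t/τ₂))/(τ₁ − τ₂)].
At t = 23.0: e^(−t/τ₁) = 0.37237, e^(−t/τ₂) = 0.038945.
C₂ = 3.79·[1 − (23.282·0.37237 − 7.0865·0.038945)/(16.196)] = 3.79·0.48174 = 1.8258 mg/L.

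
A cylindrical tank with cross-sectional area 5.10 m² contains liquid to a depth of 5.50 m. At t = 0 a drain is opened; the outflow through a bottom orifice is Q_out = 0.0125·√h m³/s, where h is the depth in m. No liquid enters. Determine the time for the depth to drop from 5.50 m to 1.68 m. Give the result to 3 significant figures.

856 s

Accumulation of liquid (constant cross-section A): A dh/dt = −0.0125 √h.
Separate and integrate: 2(√h − √h₀) = −(0.0125/A) t.
t = 2A(√h₀ − √h)/0.0125 = 2·5.10·(√5.50 − √1.68)/0.0125
  = 10.200 × (2.3452 − 1.2961) / 0.0125 = 856.03 s.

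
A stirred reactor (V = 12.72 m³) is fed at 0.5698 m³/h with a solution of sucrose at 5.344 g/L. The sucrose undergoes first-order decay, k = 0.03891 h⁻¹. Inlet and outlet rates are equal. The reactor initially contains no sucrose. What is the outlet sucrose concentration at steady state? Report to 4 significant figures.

Species balance: V dC/dt = Q C_in − Q C − k V C.
Steady state (dC/dt = 0): C_ss = Q C_in/(Q + kV) = C_in/(1 + kV/Q).
C_ss = 0.5698·5.344/(0.5698 + 0.03891·12.72) = 3.04501/1.06474 = 2.85988 g/L.

2.860 g/L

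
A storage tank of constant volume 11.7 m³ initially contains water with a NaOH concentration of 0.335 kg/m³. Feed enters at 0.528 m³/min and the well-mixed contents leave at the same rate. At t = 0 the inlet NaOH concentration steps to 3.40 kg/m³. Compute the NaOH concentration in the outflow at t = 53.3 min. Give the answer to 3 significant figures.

3.12 kg/m³

Accumulation = in − out for the solute gives V dC/dt = Q(C_in − C).
Time constant τ = V/Q = 11.7/0.528 = 22.159 min.
Integrating: C(t) = C_in + (C₀ − C_in) e^(−t/τ).
C(53.3) = 3.40 + (0.335 − 3.40)·e^(−53.3/22.159) = 3.40 + (-3.0650)·0.090235 = 3.1234 kg/m³.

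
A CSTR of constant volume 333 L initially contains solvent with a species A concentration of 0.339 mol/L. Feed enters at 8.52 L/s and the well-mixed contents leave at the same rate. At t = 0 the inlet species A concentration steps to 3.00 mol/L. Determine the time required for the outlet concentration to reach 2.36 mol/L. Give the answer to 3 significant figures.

Species balance: V dC/dt = Q(C_in − C) ⇒ τ = V/Q = 39.085 s.
C(t) = C_in + (C₀ − C_in) e^(−t/τ). Set C = 2.36 and solve for t:
e^(−t/τ) = (C − C_in)/(C₀ − C_in) = (2.36 − 3.00)/(0.339 − 3.00) = 0.24051
t = −τ ln(…) = 39.085 × 1.4250 = 55.695 s.

55.7 s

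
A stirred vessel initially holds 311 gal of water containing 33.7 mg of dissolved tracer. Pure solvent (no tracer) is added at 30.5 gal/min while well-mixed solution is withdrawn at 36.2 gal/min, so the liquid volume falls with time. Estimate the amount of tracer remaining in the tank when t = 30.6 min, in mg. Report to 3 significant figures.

Let m(t) be the amount of tracer. Volume: V(t) = V₀ + (Q_in − Q_out) t = 311 − 5.7000 t; V(30.6) = 136.58 gal.
No tracer enters, so dm/dt = −Q_out · (m/V).
Separate: dm/m = −Q_out dt/V(t) ⇒ ln(m/m₀) = −(Q_out/(Q_in−Q_out)) ln(V/V₀).
m = m₀ (V₀/V)^(Q_out/(Q_in−Q_out)) = 33.7 × (311/136.58)^(-6.3509) = 0.18113 mg.

0.181 mg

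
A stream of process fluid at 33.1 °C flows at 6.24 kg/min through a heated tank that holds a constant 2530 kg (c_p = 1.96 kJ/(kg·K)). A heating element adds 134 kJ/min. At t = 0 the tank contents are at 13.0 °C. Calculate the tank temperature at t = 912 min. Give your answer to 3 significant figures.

Energy balance: M c_p dT/dt = ṁ c_p (T_in − T) + 134.
Rearrange: dT/dt = (T_ss − T)/τ with τ = M/ṁ = 405.45 min and T_ss = T_in + Q̇/(ṁ c_p) = 44.056 °C.
This is linear first-order; T(t) = T_ss + (T₀ − T_ss) e^(−t/τ).
T(912) = 44.056 + (-31.056)·e^(−912/405.45) = 44.056 + (-31.056)·0.10547 = 40.781 °C.

40.8 °C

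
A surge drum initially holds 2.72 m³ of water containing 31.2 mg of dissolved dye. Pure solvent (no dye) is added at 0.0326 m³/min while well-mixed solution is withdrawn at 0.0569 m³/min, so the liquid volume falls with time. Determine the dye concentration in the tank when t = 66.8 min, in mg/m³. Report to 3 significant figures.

Total volume: dV/dt = Q_in − Q_out = -0.024300 m³/min, so V(t) = 2.72 − 0.024300 t and V(66.8) = 1.0968 m³.
Solute balance: dm/dt = 0 − Q_out C = −Q_out m/V(t).
Separate: dm/m = −Q_out dt/V(t) ⇒ ln(m/m₀) = −(Q_out/(Q_in−Q_out)) ln(V/V₀).
m = m₀ (V₀/V)^(Q_out/(Q_in−Q_out)) = 31.2 × (2.72/1.0968)^(-2.3416) = 3.7197 mg.
C = m/V = 3.7197/1.0968 = 3.3915 mg/m³.

3.39 mg/m³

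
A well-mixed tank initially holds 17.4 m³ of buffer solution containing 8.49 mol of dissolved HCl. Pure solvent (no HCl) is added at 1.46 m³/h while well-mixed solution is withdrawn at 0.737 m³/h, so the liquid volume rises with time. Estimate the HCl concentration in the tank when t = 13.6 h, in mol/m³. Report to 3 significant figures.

0.197 mol/m³

Total volume: dV/dt = Q_in − Q_out = 0.72300 m³/h, so V(t) = 17.4 + 0.72300 t and V(13.6) = 27.233 m³.
Species balance (pure solvent in): dm/dt = −Q_out · m/V(t).
Separate: dm/m = −Q_out dt/V(t) ⇒ ln(m/m₀) = −(Q_out/(Q_in−Q_out)) ln(V/V₀).
m = m₀ (V₀/V)^(Q_out/(Q_in−Q_out)) = 8.49 × (17.4/27.233)^(1.0194) = 5.3777 mol.
C = m/V = 5.3777/27.233 = 0.19747 mol/m³.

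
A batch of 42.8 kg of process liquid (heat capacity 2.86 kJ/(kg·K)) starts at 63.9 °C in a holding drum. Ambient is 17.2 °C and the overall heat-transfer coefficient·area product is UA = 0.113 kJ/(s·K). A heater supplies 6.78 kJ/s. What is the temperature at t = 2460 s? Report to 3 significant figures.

75.8 °C

Lumped-capacitance energy balance: M c_p dT/dt = UA(T_amb − T) + Q̇.
dT/dt = (T_ss − T)/τ with T_ss = T_amb + Q̇/UA = 17.2 + 6.78/0.113 = 77.200 °C, τ = M c_p/UA = 42.8·2.86/0.113 = 1083.3 s.
Integrating: T(t) = T_ss + (T₀ − T_ss) e^(−t/τ).
T(2460) = 77.200 + (-13.300)·0.10322 = 75.827 °C.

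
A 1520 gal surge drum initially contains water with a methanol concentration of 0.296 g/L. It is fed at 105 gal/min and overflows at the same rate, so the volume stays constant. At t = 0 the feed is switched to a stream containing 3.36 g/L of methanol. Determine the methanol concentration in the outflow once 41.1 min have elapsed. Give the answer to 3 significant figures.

3.18 g/L

Unsteady species balance (constant V, well mixed): V dC/dt = Q(C_in − C).
Rewrite as dC/dt + C/τ = C_in/τ, τ = V/Q = 14.476 min.
Integrating: C(t) = C_in + (C₀ − C_in) e^(−t/τ).
C(41.1) = 3.36 + (0.296 − 3.36)·e^(−41.1/14.476) = 3.36 + (-3.0640)·0.058476 = 3.1808 g/L.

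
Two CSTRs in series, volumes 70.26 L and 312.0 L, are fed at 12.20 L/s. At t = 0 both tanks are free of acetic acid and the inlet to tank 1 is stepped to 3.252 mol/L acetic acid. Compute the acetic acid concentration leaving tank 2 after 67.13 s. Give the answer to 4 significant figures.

Species balance on tank i: dCᵢ/dt = (Cᵢ₋₁ − Cᵢ)/τᵢ with τᵢ = Vᵢ/Q.
τ₁ = 70.26/12.20 = 5.75902 s; τ₂ = 312.0/12.20 = 25.5738 s.
Tank 1: C₁ = C_in(1 − e^(−t/τ₁)). Tank 2 (τ₁ ≠ τ₂): C₂ = C_in[1 − (τ₁ e^(−t/τ₁) − τ₂ e^(−t/τ₂))/(τ₁ − τ₂)].
At t = 67.13: e^(−t/τ₁) = 8.66252e-06, e^(−t/τ₂) = 0.0724430.
C₂ = 3.252·[1 − (5.75902·8.66252e-06 − 25.5738·0.0724430)/(-19.8148)] = 3.252·0.906504 = 2.94795 mol/L.

2.948 mol/L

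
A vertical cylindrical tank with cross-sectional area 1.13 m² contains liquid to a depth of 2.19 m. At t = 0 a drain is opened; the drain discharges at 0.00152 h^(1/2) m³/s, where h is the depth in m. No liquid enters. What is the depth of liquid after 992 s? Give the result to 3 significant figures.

With no inflow, A dh/dt = −0.00152 √h.
This is separable: 2 d(√h)/dt = −0.00152/A, so √h = √h₀ − (0.00152/(2A)) t.
√h = √2.19 − 0.00152·992/(2·1.13) = 1.4799 − 0.66719 = 0.81268.
h = 0.81268² = 0.66045 m.

0.660 m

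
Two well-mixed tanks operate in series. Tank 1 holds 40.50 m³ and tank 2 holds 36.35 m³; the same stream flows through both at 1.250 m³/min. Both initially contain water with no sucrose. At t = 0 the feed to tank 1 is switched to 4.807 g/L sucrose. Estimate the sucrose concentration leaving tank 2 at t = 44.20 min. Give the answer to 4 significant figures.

Species balance on tank i: dCᵢ/dt = (Cᵢ₋₁ − Cᵢ)/τᵢ with τᵢ = Vᵢ/Q.
τ₁ = 40.50/1.250 = 32.4000 min; τ₂ = 36.35/1.250 = 29.0800 min.
Tank 1: C₁ = C_in(1 − e^(−t/τ₁)). Tank 2 (τ₁ ≠ τ₂): C₂ = C_in[1 − (τ₁ e^(−t/τ₁) − τ₂ e^(−t/τ₂))/(τ₁ − τ₂)].
At t = 44.20: e^(−t/τ₁) = 0.255586, e^(−t/τ₂) = 0.218724.
C₂ = 4.807·[1 − (32.4000·0.255586 − 29.0800·0.218724)/(3.32000)] = 4.807·0.421541 = 2.02635 g/L.

2.026 g/L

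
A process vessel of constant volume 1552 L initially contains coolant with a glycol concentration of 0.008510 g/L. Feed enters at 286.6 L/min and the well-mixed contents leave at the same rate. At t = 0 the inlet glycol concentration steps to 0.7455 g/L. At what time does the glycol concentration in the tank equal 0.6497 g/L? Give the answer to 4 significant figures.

Transient balance on the dissolved component: V dC/dt = Q(C_in − C), so τ = V/Q = 5.41521 min.
C(t) = C_in + (C₀ − C_in) e^(−t/τ). Set C = 0.6497 and solve for t:
e^(−t/τ) = (C − C_in)/(C₀ − C_in) = (0.6497 − 0.7455)/(0.008510 − 0.7455) = 0.129988
t = −τ ln(…) = 5.41521 × 2.04031 = 11.0487 min.

11.05 min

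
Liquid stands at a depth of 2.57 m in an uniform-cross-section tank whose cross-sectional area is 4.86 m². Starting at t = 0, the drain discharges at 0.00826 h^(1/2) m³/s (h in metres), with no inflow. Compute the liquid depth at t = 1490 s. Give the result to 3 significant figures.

0.114 m

Unsteady balance on liquid volume: A dh/dt = −0.00826 √h.
Separate and integrate: 2(√h − √h₀) = −(0.00826/A) t.
√h = √2.57 − 0.00826·1490/(2·4.86) = 1.6031 − 1.2662 = 0.33693.
h = 0.33693² = 0.11352 m.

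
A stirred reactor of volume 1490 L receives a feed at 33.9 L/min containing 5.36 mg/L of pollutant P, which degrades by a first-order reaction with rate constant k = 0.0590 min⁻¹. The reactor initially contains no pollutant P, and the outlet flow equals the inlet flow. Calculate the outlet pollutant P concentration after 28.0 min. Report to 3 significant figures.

Accumulation = in − out − consumed: V dC/dt = Q C_in − Q C − k V C.
This is linear with rate a = Q/V + k = 0.081752 min⁻¹.
C_ss = Q C_in/(Q + kV) = 1.4917 mg/L; C(t) = C_ss + (C₀ − C_ss) e^(−a t).
C(28.0) = 1.4917 + (-1.4917)·e^(−0.081752·28.0) = 1.4917 + (-1.4917)·0.10136 = 1.3405 mg/L.

1.34 mg/L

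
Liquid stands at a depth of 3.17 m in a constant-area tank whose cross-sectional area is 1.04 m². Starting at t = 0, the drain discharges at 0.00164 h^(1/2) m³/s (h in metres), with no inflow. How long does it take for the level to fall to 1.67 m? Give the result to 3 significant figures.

With no inflow, A dh/dt = −0.00164 √h.
∫ h^(−1/2) dh = −(0.00164/A) ∫ dt, giving 2√h = 2√h₀ − (0.00164/A) t.
t = 2A(√h₀ − √h)/0.00164 = 2·1.04·(√3.17 − √1.67)/0.00164
  = 2.0800 × (1.7804 − 1.2923) / 0.00164 = 619.14 s.

619 s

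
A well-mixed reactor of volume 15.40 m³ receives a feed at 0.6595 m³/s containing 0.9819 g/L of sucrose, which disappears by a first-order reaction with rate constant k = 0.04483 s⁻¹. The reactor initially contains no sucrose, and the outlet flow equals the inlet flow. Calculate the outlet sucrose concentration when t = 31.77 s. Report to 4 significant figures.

0.4501 g/L

V dC/dt = Q(C_in − C) − k V C.
This is linear with rate a = Q/V + k = 0.0876547 s⁻¹.
C_ss = Q C_in/(Q + kV) = 0.479718 g/L; C(t) = C_ss + (C₀ − C_ss) e^(−a t).
C(31.77) = 0.479718 + (-0.479718)·e^(−0.0876547·31.77) = 0.479718 + (-0.479718)·0.0617421 = 0.450099 g/L.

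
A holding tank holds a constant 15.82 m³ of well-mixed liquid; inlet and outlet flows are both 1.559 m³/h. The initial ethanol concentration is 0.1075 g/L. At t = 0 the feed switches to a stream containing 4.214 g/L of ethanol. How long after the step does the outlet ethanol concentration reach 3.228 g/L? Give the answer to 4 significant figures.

14.48 h

Transient balance on the dissolved component: V dC/dt = Q(C_in − C), so τ = V/Q = 10.1475 h.
C(t) = C_in + (C₀ − C_in) e^(−t/τ). Set C = 3.228 and solve for t:
e^(−t/τ) = (C − C_in)/(C₀ − C_in) = (3.228 − 4.214)/(0.1075 − 4.214) = 0.240107
t = −τ ln(…) = 10.1475 × 1.42667 = 14.4772 h.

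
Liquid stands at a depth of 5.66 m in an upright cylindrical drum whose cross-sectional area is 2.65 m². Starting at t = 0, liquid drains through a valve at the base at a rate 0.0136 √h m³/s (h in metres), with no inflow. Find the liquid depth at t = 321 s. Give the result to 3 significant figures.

A dh/dt = −Q_out = −0.0136 √h.
Separate and integrate: 2(√h − √h₀) = −(0.0136/A) t.
√h = √5.66 − 0.0136·321/(2·2.65) = 2.3791 − 0.82370 = 1.5554.
h = 1.5554² = 2.4192 m.

2.42 m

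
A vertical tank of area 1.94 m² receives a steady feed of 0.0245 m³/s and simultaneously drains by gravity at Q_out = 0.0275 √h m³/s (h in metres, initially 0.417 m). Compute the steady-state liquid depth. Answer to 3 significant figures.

0.794 m

Level balance: A dh/dt = 0.0245 − 0.0275 √h. Setting dh/dt = 0:
Q_in = 0.0275 √h_ss ⇒ √h_ss = 0.0245/0.0275 = 0.89091.
h_ss = 0.89091² = 0.79372 m. (Since h₀ = 0.417 m < h_ss, the level will rise toward this value.)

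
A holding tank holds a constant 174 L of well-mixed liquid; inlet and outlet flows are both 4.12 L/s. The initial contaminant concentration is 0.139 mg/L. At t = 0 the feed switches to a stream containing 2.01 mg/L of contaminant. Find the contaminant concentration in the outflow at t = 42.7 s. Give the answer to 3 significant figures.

Accumulation = in − out for the solute gives V dC/dt = Q(C_in − C).
Time constant τ = V/Q = 174/4.12 = 42.233 s.
C approaches C_in exponentially: C(t) = C_in + (C₀ − C_in) e^(−t/τ).
C(42.7) = 2.01 + (0.139 − 2.01)·e^(−42.7/42.233) = 2.01 + (-1.8710)·0.36383 = 1.3293 mg/L.

1.33 mg/L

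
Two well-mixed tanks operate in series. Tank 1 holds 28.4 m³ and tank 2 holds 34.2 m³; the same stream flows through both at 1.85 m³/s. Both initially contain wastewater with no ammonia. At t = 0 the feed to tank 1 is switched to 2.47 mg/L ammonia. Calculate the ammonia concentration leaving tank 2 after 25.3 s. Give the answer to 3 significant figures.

Species balance on tank i: dCᵢ/dt = (Cᵢ₋₁ − Cᵢ)/τᵢ with τᵢ = Vᵢ/Q.
τ₁ = 28.4/1.85 = 15.351 s; τ₂ = 34.2/1.85 = 18.486 s.
Solving the cascade with C₁(0)=C₂(0)=0 gives C₂(t) = C_in[1 − (τ₁ e^(−t/τ₁) − τ₂ e^(−t/τ₂))/(τ₁ − τ₂)].
At t = 25.3: e^(−t/τ₁) = 0.19242, e^(−t/τ₂) = 0.25447.
C₂ = 2.47·[1 − (15.351·0.19242 − 18.486·0.25447)/(-3.1351)] = 2.47·0.44170 = 1.0910 mg/L.

1.09 mg/L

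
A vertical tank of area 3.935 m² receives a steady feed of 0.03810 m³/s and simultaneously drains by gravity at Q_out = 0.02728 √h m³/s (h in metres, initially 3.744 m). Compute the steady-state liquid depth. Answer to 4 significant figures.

1.951 m

A dh/dt = Q_in − 0.02728 √h. Steady state requires inflow = outflow:
Q_in = 0.02728 √h_ss ⇒ √h_ss = 0.03810/0.02728 = 1.39663.
h_ss = 1.39663² = 1.95057 m. (Since h₀ = 3.744 m > h_ss, the level will fall toward this value.)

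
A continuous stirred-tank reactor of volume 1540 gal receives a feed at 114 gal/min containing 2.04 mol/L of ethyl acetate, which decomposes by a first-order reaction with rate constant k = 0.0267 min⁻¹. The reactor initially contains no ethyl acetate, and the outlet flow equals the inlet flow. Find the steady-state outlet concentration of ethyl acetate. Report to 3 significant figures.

1.50 mol/L

V dC/dt = Q(C_in − C) − k V C.
At steady state: 0 = Q C_in − (Q + kV) C_ss, so C_ss = Q C_in/(Q + kV).
C_ss = 114·2.04/(114 + 0.0267·1540) = 232.56/155.12 = 1.4992 mol/L.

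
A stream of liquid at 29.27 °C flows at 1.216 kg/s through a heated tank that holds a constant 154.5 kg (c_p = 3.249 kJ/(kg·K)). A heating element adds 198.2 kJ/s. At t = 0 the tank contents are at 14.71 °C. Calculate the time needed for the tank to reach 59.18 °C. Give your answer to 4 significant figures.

Heat balance on the well-mixed liquid: M c_p dT/dt = ṁ c_p (T_in − T) + 198.2.
τ = M/ṁ = 127.056 s; T_ss = T_in + Q̇/(ṁ c_p) = 79.4373 °C.
T(t) = T_ss + (T₀ − T_ss) e^(−t/τ). Set T = 59.18:
e^(−t/τ) = (59.18 − 79.4373)/(14.71 − 79.4373) = 0.312963
t = −127.056 · ln(0.312963) = 147.597 s.

147.6 s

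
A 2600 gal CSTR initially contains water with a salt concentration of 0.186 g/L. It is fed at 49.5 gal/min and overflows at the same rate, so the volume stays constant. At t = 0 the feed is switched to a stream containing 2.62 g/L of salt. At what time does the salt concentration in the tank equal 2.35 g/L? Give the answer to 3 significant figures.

Species balance on the tank: V dC/dt = Q(C_in − C), so τ = V/Q = 52.525 min.
C(t) = C_in + (C₀ − C_in) e^(−t/τ). Set C = 2.35 and solve for t:
e^(−t/τ) = (C − C_in)/(C₀ − C_in) = (2.35 − 2.62)/(0.186 − 2.62) = 0.11093
t = −τ ln(…) = 52.525 × 2.1989 = 115.50 min.

115 min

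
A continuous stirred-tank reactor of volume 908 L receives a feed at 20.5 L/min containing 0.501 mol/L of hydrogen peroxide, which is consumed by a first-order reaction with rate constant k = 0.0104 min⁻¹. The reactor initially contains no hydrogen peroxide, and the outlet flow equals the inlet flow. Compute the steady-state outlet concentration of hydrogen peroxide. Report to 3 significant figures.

0.343 mol/L

Species balance: V dC/dt = Q C_in − Q C − k V C.
At steady state: 0 = Q C_in − (Q + kV) C_ss, so C_ss = Q C_in/(Q + kV).
C_ss = 20.5·0.501/(20.5 + 0.0104·908) = 10.271/29.943 = 0.34300 mol/L.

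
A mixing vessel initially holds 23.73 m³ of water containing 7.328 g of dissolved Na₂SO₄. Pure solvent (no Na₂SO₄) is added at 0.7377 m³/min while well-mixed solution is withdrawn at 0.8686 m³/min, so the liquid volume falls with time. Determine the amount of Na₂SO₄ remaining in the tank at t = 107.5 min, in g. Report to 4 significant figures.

0.01881 g

Let m(t) be the amount of Na₂SO₄. Volume: V(t) = V₀ + (Q_in − Q_out) t = 23.73 − 0.130900 t; V(107.5) = 9.65825 m³.
Solute balance: dm/dt = 0 − Q_out C = −Q_out m/V(t).
dm/m = −Q_out dt/(V₀ − 0.130900 t); integrating gives ln(m/m₀) = −(Q_out/(Q_in−Q_out)) ln(V/V₀).
m = m₀ (V₀/V)^(Q_out/(Q_in−Q_out)) = 7.328 × (23.73/9.65825)^(-6.63560) = 0.0188127 g.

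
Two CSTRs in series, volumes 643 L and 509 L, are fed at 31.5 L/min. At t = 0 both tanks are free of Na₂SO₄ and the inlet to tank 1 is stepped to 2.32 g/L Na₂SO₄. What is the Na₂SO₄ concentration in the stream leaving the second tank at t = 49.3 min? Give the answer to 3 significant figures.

Time constants: τᵢ = Vᵢ/Q for each well-mixed tank.
τ₁ = 643/31.5 = 20.413 min; τ₂ = 509/31.5 = 16.159 min.
Tank 1: C₁ = C_in(1 − e^(−t/τ₁)). Tank 2 (τ₁ ≠ τ₂): C₂ = C_in[1 − (τ₁ e^(−t/τ₁) − τ₂ e^(−t/τ₂))/(τ₁ − τ₂)].
At t = 49.3: e^(−t/τ₁) = 0.089353, e^(−t/τ₂) = 0.047312.
C₂ = 2.32·[1 − (20.413·0.089353 − 16.159·0.047312)/(4.2540)] = 2.32·0.75096 = 1.7422 g/L.

1.74 g/L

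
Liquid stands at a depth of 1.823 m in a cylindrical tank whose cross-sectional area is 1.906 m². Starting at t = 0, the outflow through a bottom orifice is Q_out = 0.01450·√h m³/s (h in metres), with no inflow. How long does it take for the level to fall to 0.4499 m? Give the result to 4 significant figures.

178.6 s

Mass balance (ρ constant): A dh/dt = −0.01450 √h.
This is separable: 2 d(√h)/dt = −0.01450/A, so √h = √h₀ − (0.01450/(2A)) t.
t = 2A(√h₀ − √h)/0.01450 = 2·1.906·(√1.823 − √0.4499)/0.01450
  = 3.81200 × (1.35019 − 0.670746) / 0.01450 = 178.622 s.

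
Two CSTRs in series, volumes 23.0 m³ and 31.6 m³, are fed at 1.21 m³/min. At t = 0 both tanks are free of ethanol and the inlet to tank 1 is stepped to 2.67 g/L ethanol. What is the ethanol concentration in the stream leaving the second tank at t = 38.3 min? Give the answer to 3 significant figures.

1.36 g/L

Each tank obeys Vᵢ dCᵢ/dt = Q(Cᵢ₋₁ − Cᵢ), so τᵢ = Vᵢ/Q.
τ₁ = 23.0/1.21 = 19.008 min; τ₂ = 31.6/1.21 = 26.116 min.
Solving the cascade with C₁(0)=C₂(0)=0 gives C₂(t) = C_in[1 − (τ₁ e^(−t/τ₁) − τ₂ e^(−t/τ₂))/(τ₁ − τ₂)].
At t = 38.3: e^(−t/τ₁) = 0.13333, e^(−t/τ₂) = 0.23072.
C₂ = 2.67·[1 − (19.008·0.13333 − 26.116·0.23072)/(-7.1074)] = 2.67·0.50882 = 1.3586 g/L.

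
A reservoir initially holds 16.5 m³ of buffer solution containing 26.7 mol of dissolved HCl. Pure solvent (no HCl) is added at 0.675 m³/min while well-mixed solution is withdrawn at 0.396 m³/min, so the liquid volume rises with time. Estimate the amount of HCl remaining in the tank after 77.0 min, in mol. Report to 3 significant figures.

Let m(t) be the amount of HCl. Volume: V(t) = V₀ + (Q_in − Q_out) t = 16.5 + 0.27900 t; V(77.0) = 37.983 m³.
Species balance (pure solvent in): dm/dt = −Q_out · m/V(t).
dm/m = −Q_out dt/(V₀ + 0.27900 t); integrating gives ln(m/m₀) = −(Q_out/(Q_in−Q_out)) ln(V/V₀).
m = m₀ (V₀/V)^(Q_out/(Q_in−Q_out)) = 26.7 × (16.5/37.983)^(1.4194) = 8.1763 mol.

8.18 mol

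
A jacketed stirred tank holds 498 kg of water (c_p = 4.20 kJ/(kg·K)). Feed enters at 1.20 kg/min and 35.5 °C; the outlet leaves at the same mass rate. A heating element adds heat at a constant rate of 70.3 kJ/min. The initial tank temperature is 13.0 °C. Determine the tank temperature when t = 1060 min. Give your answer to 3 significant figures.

Heat balance on the well-mixed liquid: M c_p dT/dt = ṁ c_p (T_in − T) + 70.3.
τ = M/ṁ = 415.00 min; T_ss = T_in + Q̇/(ṁ c_p) = 35.5 + 70.3/(1.20·4.20) = 49.448 °C.
T approaches T_ss exponentially: T(t) = T_ss + (T₀ − T_ss) e^(−t/τ).
T(1060) = 49.448 + (-36.448)·e^(−1060/415.00) = 49.448 + (-36.448)·0.077753 = 46.614 °C.

46.6 °C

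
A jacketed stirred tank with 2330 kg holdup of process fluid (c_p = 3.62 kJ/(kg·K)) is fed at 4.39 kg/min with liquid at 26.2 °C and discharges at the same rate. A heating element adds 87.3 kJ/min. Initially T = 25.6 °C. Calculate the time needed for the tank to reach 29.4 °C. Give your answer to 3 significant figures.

M c_p dT/dt = ṁ c_p (T_in − T) + Q̇.
τ = M/ṁ = 530.75 min; T_ss = T_in + Q̇/(ṁ c_p) = 31.693 °C.
T(t) = T_ss + (T₀ − T_ss) e^(−t/τ). Set T = 29.4:
e^(−t/τ) = (29.4 − 31.693)/(25.6 − 31.693) = 0.37637
t = −530.75 · ln(0.37637) = 518.64 min.

519 min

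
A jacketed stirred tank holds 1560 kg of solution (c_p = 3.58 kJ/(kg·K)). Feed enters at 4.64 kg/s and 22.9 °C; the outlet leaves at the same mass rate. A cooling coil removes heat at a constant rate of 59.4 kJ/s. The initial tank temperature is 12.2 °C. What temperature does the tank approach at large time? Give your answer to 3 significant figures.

19.3 °C

M c_p dT/dt = ṁ c_p (T_in − T) − Q̇.
At steady state dT/dt = 0 ⇒ T_ss = T_in − Q̇/(ṁ c_p) = 22.9 − 59.4/(4.64·3.58) = 19.324 °C.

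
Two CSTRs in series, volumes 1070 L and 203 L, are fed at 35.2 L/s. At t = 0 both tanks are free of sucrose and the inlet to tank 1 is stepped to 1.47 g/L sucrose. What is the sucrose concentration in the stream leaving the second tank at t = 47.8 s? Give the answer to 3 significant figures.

Species balance on tank i: dCᵢ/dt = (Cᵢ₋₁ − Cᵢ)/τᵢ with τᵢ = Vᵢ/Q.
τ₁ = 1070/35.2 = 30.398 s; τ₂ = 203/35.2 = 5.7670 s.
Tank 1: C₁ = C_in(1 − e^(−t/τ₁)). Tank 2 (τ₁ ≠ τ₂): C₂ = C_in[1 − (τ₁ e^(−t/τ₁) − τ₂ e^(−t/τ₂))/(τ₁ − τ₂)].
At t = 47.8: e^(−t/τ₁) = 0.20753, e^(−t/τ₂) = 0.00025140.
C₂ = 1.47·[1 − (30.398·0.20753 − 5.7670·0.00025140)/(24.631)] = 1.47·0.74394 = 1.0936 g/L.

1.09 g/L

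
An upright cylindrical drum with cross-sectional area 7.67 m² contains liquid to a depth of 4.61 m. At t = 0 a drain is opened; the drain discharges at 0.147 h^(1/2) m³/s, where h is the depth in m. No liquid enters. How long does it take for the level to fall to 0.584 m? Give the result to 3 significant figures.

Mass balance (ρ constant): A dh/dt = −0.147 √h.
∫ h^(−1/2) dh = −(0.147/A) ∫ dt, giving 2√h = 2√h₀ − (0.147/A) t.
t = 2A(√h₀ − √h)/0.147 = 2·7.67·(√4.61 − √0.584)/0.147
  = 15.340 × (2.1471 − 0.76420) / 0.147 = 144.31 s.

144 s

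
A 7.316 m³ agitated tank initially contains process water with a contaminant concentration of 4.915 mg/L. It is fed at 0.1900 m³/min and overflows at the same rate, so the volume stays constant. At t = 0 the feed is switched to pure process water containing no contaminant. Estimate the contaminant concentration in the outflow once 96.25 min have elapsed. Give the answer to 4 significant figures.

0.4036 mg/L

Accumulation = in − out for the solute gives V dC/dt = Q(C_in − C).
Rewrite as dC/dt + C/τ = C_in/τ, τ = V/Q = 38.5053 min.
Integrating: C(t) = C_in + (C₀ − C_in) e^(−t/τ).
C(96.25) = 0 + (4.915 − 0)·e^(−96.25/38.5053) = 0 + (4.91500)·0.0821131 = 0.403586 mg/L.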